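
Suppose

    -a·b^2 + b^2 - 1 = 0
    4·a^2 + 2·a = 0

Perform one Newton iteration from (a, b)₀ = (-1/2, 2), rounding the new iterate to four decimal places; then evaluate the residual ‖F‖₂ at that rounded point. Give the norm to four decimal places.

At (-1/2, 2): F = (5.0000, 0.0000).
Jacobian J = [[-b^2, -2·a·b + 2·b], [8·a + 2, 0]].
At the point, J = [[-4.0000, 6.0000], [-2.0000, 0.0000]] (det J = 12.0000).
Solving J·Δ = −F gives Δ = (0.0000, -0.8333).
Then the next iterate is (a, b)₁ = (-0.5000, 1.1667).
Re-evaluating at (-0.5000, 1.1667): F = (1.041783, 0.0000), so ‖F‖₂ = 1.0418.

1.0418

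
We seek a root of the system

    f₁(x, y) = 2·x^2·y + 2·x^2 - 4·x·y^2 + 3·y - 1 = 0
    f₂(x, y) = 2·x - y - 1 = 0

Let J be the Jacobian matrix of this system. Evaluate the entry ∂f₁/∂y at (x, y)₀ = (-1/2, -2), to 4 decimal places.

∂f₁/∂y = 2·x^2 - 8·x·y + 3.
At (-1/2, -2) this is -4.5000.

-4.5000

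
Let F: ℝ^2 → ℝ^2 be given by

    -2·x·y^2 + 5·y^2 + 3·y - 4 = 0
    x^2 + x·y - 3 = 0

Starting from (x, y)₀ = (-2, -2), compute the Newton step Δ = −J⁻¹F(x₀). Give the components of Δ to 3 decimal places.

(0.621, 0.637)

At (-2, -2): F = (26.000, 5.000).
Jacobian J = [[-2·y^2, -4·x·y + 10·y + 3], [2·x + y, x]].
At the point, J = [[-8.000, -33.000], [-6.000, -2.000]] (det J = -182.000).
Solving J·Δ = −F gives Δ = (0.621, 0.637).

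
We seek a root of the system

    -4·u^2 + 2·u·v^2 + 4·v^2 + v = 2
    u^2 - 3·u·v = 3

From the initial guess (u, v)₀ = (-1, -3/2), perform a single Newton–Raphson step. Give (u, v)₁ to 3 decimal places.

(-0.170, -0.025)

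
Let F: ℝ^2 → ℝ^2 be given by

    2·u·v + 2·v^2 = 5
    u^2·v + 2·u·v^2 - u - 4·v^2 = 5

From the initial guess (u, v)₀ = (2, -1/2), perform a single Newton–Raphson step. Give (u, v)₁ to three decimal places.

At (2, -1/2): F = (-6.500, -9.000).
Jacobian J = [[2·v, 2·u + 4·v], [2·u·v + 2·v^2 - 1, u^2 + 4·u·v - 8·v]].
At the point, J = [[-1.000, 2.000], [-2.500, 4.000]] (det J = 1.000).
Solving J·Δ = −F gives Δ = (8.000, 7.250).
Then the next iterate is (u, v)₁ = (10.000, 6.750).

(10.000, 6.750)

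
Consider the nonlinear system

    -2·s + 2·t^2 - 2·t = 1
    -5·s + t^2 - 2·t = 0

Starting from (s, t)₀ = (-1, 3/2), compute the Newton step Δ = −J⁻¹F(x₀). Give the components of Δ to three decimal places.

At (-1, 3/2): F = (2.500, 4.250).
Jacobian J = [[-2, 4·t - 2], [-5, 2·t - 2]].
At the point, J = [[-2.000, 4.000], [-5.000, 1.000]] (det J = 18.000).
Solving J·Δ = −F gives Δ = (0.806, -0.222).

(0.806, -0.222)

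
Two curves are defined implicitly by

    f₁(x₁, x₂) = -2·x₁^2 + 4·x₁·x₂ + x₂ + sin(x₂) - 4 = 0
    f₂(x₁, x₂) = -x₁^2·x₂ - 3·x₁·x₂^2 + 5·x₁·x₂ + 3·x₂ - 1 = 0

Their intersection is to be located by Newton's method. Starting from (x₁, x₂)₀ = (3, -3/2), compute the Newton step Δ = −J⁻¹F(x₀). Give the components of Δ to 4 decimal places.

(-1.8566, 0.6945)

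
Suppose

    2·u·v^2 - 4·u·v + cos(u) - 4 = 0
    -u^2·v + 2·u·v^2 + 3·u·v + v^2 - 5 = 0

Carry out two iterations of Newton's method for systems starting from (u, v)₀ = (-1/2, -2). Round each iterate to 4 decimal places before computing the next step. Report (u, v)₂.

(0.2444, -2.3538)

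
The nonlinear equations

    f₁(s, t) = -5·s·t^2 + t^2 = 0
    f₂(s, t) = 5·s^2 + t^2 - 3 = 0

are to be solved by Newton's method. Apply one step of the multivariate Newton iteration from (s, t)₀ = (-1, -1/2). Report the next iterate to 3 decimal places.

(-0.796, -0.293)

At (-1, -1/2): F = (1.500, 2.250).
Jacobian J = [[-5·t^2, -10·s·t + 2·t], [10·s, 2·t]].
At the point, J = [[-1.250, -6.000], [-10.000, -1.000]] (det J = -58.750).
Solving J·Δ = −F gives Δ = (0.204, 0.207).
Then the next iterate is (s, t)₁ = (-0.796, -0.293).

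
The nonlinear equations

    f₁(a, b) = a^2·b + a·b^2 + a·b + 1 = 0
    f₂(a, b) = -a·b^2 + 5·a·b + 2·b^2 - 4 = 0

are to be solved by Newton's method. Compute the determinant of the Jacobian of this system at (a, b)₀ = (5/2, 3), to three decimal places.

114.000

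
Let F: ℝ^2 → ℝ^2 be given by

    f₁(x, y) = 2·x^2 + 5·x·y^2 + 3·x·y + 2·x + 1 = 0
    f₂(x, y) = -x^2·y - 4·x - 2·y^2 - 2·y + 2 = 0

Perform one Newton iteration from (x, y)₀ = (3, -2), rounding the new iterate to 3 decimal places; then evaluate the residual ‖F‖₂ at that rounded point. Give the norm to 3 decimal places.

At (3, -2): F = (67.000, 4.000).
Jacobian J = [[4·x + 5·y^2 + 3·y + 2, 10·x·y + 3·x], [-2·x·y - 4, -x^2 - 4·y - 2]].
At the point, J = [[28.000, -51.000], [8.000, -3.000]] (det J = 324.000).
Solving J·Δ = −F gives Δ = (-0.009, 1.309).
Then the next iterate is (x, y)₁ = (2.991, -0.691).
Re-evaluating at (2.991, -0.691): F = (25.81455, -3.35522), so ‖F‖₂ = 26.032.

26.032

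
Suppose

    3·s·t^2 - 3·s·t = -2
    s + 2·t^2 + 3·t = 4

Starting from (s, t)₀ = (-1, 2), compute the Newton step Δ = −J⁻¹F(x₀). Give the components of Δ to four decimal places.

At (-1, 2): F = (-4.0000, 9.0000).
Jacobian J = [[3·t^2 - 3·t, 6·s·t - 3·s], [1, 4·t + 3]].
At the point, J = [[6.0000, -9.0000], [1.0000, 11.0000]] (det J = 75.0000).
Solving J·Δ = −F gives Δ = (-0.4933, -0.7733).

(-0.4933, -0.7733)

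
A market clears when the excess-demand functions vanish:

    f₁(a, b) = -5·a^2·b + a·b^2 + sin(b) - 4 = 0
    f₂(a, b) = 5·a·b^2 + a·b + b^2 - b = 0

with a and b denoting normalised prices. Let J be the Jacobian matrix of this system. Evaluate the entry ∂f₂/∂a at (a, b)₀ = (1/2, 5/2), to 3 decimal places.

∂f₂/∂a = 5·b^2 + b.
At (1/2, 5/2) this is 33.750.

33.750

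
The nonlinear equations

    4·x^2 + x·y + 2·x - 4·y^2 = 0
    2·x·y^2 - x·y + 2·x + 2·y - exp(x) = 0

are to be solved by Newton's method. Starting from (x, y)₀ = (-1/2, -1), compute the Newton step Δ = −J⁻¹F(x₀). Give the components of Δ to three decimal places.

At (-1/2, -1): F = (-3.500, -5.10653).
Jacobian J = [[8·x + y + 2, x - 8·y], [2·y^2 - y - exp(x) + 2, 4·x·y - x + 2]].
At the point, J = [[-3.000, 7.500], [4.39347, 4.500]] (det J = -46.45102).
Solving J·Δ = −F gives Δ = (0.485, 0.661).

(0.485, 0.661)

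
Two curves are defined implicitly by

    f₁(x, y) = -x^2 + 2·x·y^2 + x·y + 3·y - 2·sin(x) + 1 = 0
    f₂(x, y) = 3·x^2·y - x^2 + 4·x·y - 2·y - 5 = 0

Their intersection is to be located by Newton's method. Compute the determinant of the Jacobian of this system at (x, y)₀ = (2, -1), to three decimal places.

J = [[-2·x + 2·y^2 + y - 2·cos(x), 4·x·y + x + 3], [6·x·y - 2·x + 4·y, 3·x^2 + 4·x - 2]].
At the point, J = [[-2.16771, -3.000], [-20.000, 18.000]].
det J = -99.019.

-99.019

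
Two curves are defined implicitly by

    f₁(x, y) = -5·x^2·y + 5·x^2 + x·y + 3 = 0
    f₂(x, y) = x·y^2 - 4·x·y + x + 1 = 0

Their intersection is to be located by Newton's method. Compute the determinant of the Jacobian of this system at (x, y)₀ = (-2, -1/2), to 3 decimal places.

-233.500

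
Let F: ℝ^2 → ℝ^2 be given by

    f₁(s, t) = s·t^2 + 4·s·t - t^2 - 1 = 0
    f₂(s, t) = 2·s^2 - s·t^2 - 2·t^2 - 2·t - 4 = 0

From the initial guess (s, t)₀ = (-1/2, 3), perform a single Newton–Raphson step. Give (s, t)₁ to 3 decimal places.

(-0.578, 0.987)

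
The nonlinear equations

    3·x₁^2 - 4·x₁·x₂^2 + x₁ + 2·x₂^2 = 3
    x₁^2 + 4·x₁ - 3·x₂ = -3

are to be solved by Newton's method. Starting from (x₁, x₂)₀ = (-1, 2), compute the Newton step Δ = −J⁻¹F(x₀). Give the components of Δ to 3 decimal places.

At (-1, 2): F = (23.000, -6.000).
Jacobian J = [[6·x₁ - 4·x₂^2 + 1, -8·x₁·x₂ + 4·x₂], [2·x₁ + 4, -3]].
At the point, J = [[-21.000, 24.000], [2.000, -3.000]] (det J = 15.000).
Solving J·Δ = −F gives Δ = (-5.000, -5.333).

(-5.000, -5.333)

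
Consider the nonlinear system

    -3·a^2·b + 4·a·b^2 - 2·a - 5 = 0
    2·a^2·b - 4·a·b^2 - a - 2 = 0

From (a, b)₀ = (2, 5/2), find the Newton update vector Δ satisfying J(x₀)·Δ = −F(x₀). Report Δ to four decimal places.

(-1.5306, -0.7755)

At (2, 5/2): F = (11.0000, -34.0000).
Jacobian J = [[-6·a·b + 4·b^2 - 2, -3·a^2 + 8·a·b], [4·a·b - 4·b^2 - 1, 2·a^2 - 8·a·b]].
At the point, J = [[-7.0000, 28.0000], [-6.0000, -32.0000]] (det J = 392.0000).
Solving J·Δ = −F gives Δ = (-1.5306, -0.7755).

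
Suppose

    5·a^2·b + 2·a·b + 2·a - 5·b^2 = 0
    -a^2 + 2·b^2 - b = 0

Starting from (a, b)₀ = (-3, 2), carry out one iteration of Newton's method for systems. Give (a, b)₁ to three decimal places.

(-2.144, 1.695)

At (-3, 2): F = (52.000, -3.000).
Jacobian J = [[10·a·b + 2·b + 2, 5·a^2 + 2·a - 10·b], [-2·a, 4·b - 1]].
At the point, J = [[-54.000, 19.000], [6.000, 7.000]] (det J = -492.000).
Solving J·Δ = −F gives Δ = (0.856, -0.305).
Then the next iterate is (a, b)₁ = (-2.144, 1.695).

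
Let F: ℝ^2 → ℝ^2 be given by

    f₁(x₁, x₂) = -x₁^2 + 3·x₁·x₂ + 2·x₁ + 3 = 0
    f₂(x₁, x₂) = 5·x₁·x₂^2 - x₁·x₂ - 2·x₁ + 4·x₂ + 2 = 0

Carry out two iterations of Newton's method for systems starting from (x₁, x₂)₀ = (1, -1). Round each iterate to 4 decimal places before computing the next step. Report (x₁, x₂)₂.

(-4.9622, -2.8420)

At (1, -1): F = (1.0000, 2.0000).
Jacobian J = [[-2·x₁ + 3·x₂ + 2, 3·x₁], [5·x₂^2 - x₂ - 2, 10·x₁·x₂ - x₁ + 4]].
At the point, J = [[-3.0000, 3.0000], [4.0000, -7.0000]] (det J = 9.0000).
Solving J·Δ = −F gives Δ = (1.4444, 1.1111).
Then the next iterate is (x₁, x₂)₁ = (2.4444, 0.1111).
Round to (2.4444, 0.1111) and repeat: F = (2.728427, -2.565114), J = [[-2.5555, 7.3332], [-2.049384, 4.271328]].
Δ = (-7.4066, -2.9531), so (x₁, x₂)₂ = (-4.9622, -2.8420).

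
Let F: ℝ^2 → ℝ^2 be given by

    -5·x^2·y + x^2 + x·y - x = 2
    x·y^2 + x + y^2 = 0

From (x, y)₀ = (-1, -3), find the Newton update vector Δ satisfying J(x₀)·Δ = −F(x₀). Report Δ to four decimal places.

(0.1000, 2.4000)

At (-1, -3): F = (18.0000, -1.0000).
Jacobian J = [[-10·x·y + 2·x + y - 1, -5·x^2 + x], [y^2 + 1, 2·x·y + 2·y]].
At the point, J = [[-36.0000, -6.0000], [10.0000, 0.0000]] (det J = 60.0000).
Solving J·Δ = −F gives Δ = (0.1000, 2.4000).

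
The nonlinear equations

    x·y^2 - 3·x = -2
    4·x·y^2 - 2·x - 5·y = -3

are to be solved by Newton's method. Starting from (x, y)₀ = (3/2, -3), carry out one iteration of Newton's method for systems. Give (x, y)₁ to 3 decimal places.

At (3/2, -3): F = (11.000, 69.000).
Jacobian J = [[y^2 - 3, 2·x·y], [4·y^2 - 2, 8·x·y - 5]].
At the point, J = [[6.000, -9.000], [34.000, -41.000]] (det J = 60.000).
Solving J·Δ = −F gives Δ = (-2.833, -0.667).
Then the next iterate is (x, y)₁ = (-1.333, -3.667).

(-1.333, -3.667)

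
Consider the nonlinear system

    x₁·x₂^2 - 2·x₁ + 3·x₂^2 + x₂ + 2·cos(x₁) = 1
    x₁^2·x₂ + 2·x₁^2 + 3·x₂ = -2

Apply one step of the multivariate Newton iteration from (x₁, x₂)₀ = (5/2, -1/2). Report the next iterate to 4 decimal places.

At (5/2, -1/2): F = (-6.727287, 9.8750).
Jacobian J = [[x₂^2 - 2·sin(x₁) - 2, 2·x₁·x₂ + 6·x₂ + 1], [2·x₁·x₂ + 4·x₁, x₁^2 + 3]].
At the point, J = [[-2.946944, -4.5000], [7.5000, 9.2500]] (det J = 6.490765).
Solving J·Δ = −F gives Δ = (2.7408, -3.2898).
Then the next iterate is (x₁, x₂)₁ = (5.2408, -3.7898).

(5.2408, -3.7898)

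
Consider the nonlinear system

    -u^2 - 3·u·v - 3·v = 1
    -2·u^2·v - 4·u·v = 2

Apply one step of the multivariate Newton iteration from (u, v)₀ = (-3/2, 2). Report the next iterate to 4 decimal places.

(-1.6786, 1.8095)

At (-3/2, 2): F = (-0.2500, 1.0000).
Jacobian J = [[-2·u - 3·v, -3·u - 3], [-4·u·v - 4·v, -2·u^2 - 4·u]].
At the point, J = [[-3.0000, 1.5000], [4.0000, 1.5000]] (det J = -10.5000).
Solving J·Δ = −F gives Δ = (-0.1786, -0.1905).
Then the next iterate is (u, v)₁ = (-1.6786, 1.8095).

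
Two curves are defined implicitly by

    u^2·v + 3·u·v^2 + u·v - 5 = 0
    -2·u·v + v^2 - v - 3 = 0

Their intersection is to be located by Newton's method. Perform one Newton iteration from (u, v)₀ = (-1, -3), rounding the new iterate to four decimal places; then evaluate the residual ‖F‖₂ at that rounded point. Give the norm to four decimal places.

10.9695

At (-1, -3): F = (-32.0000, 3.0000).
Jacobian J = [[2·u·v + 3·v^2 + v, u^2 + 6·u·v + u], [-2·v, -2·u + 2·v - 1]].
At the point, J = [[30.0000, 18.0000], [6.0000, -5.0000]] (det J = -258.0000).
Solving J·Δ = −F gives Δ = (0.4109, 1.0930).
Then the next iterate is (u, v)₁ = (-0.5891, -1.9070).
Re-evaluating at (-0.5891, -1.9070): F = (-10.965439, 0.296822), so ‖F‖₂ = 10.9695.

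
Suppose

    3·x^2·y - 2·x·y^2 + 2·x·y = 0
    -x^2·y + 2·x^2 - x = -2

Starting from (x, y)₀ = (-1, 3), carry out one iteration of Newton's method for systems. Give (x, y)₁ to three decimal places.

(1.765, 7.765)

At (-1, 3): F = (21.000, 2.000).
Jacobian J = [[6·x·y - 2·y^2 + 2·y, 3·x^2 - 4·x·y + 2·x], [-2·x·y + 4·x - 1, -x^2]].
At the point, J = [[-30.000, 13.000], [1.000, -1.000]] (det J = 17.000).
Solving J·Δ = −F gives Δ = (2.765, 4.765).
Then the next iterate is (x, y)₁ = (1.765, 7.765).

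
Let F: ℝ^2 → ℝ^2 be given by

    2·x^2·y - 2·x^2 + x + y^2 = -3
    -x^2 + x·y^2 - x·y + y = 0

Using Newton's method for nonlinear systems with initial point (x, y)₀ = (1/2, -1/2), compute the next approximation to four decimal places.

(-1.0000, 11.5000)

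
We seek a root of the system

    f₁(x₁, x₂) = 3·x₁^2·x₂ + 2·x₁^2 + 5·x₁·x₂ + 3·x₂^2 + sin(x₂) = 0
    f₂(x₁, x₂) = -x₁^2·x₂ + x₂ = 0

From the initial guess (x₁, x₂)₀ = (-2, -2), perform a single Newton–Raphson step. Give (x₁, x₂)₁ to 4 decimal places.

At (-2, -2): F = (15.090703, 6.0000).
Jacobian J = [[6·x₁·x₂ + 4·x₁ + 5·x₂, 3·x₁^2 + 5·x₁ + 6·x₂ + cos(x₂)], [-2·x₁·x₂, -x₁^2 + 1]].
At the point, J = [[6.0000, -10.416147], [-8.0000, -3.0000]] (det J = -101.329175).
Solving J·Δ = −F gives Δ = (0.1700, 1.5467).
Then the next iterate is (x₁, x₂)₁ = (-1.8300, -0.4533).

(-1.8300, -0.4533)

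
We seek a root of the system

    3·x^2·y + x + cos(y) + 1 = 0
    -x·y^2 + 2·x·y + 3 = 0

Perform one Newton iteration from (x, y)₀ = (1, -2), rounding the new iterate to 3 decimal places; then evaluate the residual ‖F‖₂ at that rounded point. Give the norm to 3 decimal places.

1.245

At (1, -2): F = (-4.41615, -5.000).
Jacobian J = [[6·x·y + 1, 3·x^2 - sin(y)], [-y^2 + 2·y, -2·x·y + 2·x]].
At the point, J = [[-11.000, 3.90930], [-8.000, 6.000]] (det J = -34.72562).
Solving J·Δ = −F gives Δ = (-0.200, 0.566).
Then the next iterate is (x, y)₁ = (0.800, -1.434).
Re-evaluating at (0.800, -1.434): F = (-0.81691, -0.93948), so ‖F‖₂ = 1.245.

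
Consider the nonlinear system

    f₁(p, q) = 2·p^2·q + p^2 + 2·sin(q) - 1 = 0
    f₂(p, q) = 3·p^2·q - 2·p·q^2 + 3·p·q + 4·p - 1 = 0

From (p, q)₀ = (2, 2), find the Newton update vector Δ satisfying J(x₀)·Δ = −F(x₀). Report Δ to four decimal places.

At (2, 2): F = (20.818595, 27.0000).
Jacobian J = [[4·p·q + 2·p, 2·p^2 + 2·cos(q)], [6·p·q - 2·q^2 + 3·q + 4, 3·p^2 - 4·p·q + 3·p]].
At the point, J = [[20.0000, 7.167706], [26.0000, 2.0000]] (det J = -146.360364).
Solving J·Δ = −F gives Δ = (-1.0378, -0.0088).

(-1.0378, -0.0088)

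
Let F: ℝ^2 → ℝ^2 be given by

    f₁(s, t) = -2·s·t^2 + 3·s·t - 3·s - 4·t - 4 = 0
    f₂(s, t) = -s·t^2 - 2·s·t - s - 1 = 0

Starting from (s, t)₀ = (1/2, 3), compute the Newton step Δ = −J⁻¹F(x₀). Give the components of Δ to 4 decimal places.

(0.1307, -2.7727)

At (1/2, 3): F = (-22.0000, -9.0000).
Jacobian J = [[-2·t^2 + 3·t - 3, -4·s·t + 3·s - 4], [-t^2 - 2·t - 1, -2·s·t - 2·s]].
At the point, J = [[-12.0000, -8.5000], [-16.0000, -4.0000]] (det J = -88.0000).
Solving J·Δ = −F gives Δ = (0.1307, -2.7727).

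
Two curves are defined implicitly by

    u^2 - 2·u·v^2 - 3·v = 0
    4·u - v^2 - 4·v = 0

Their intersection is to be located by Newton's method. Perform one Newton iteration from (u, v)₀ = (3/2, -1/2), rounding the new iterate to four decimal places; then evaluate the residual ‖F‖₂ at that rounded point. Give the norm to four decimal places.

At (3/2, -1/2): F = (3.0000, 7.7500).
Jacobian J = [[2·u - 2·v^2, -4·u·v - 3], [4, -2·v - 4]].
At the point, J = [[2.5000, 0.0000], [4.0000, -3.0000]] (det J = -7.5000).
Solving J·Δ = −F gives Δ = (-1.2000, 0.9833).
Then the next iterate is (u, v)₁ = (0.3000, 0.4833).
Re-evaluating at (0.3000, 0.4833): F = (-1.500047, -0.966779), so ‖F‖₂ = 1.7846.

1.7846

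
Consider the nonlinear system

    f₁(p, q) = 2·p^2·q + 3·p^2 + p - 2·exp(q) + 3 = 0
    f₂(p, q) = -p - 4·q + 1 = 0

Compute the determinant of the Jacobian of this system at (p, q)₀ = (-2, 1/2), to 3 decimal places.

64.703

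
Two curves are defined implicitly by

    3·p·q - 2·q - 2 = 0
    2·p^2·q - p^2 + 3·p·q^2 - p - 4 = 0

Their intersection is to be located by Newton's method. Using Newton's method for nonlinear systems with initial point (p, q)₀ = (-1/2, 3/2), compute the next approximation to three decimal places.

At (-1/2, 3/2): F = (-7.250, -6.375).
Jacobian J = [[3·q, 3·p - 2], [4·p·q - 2·p + 3·q^2 - 1, 2·p^2 + 6·p·q]].
At the point, J = [[4.500, -3.500], [3.750, -4.000]] (det J = -4.875).
Solving J·Δ = −F gives Δ = (1.372, -0.308).
Then the next iterate is (p, q)₁ = (0.872, 1.192).

(0.872, 1.192)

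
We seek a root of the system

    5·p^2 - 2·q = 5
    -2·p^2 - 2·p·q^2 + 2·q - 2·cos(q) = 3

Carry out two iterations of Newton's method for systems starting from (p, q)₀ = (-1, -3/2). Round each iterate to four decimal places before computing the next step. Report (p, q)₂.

At (-1, -3/2): F = (3.0000, -3.641474).
Jacobian J = [[10·p, -2], [-4·p - 2·q^2, -4·p·q + 2·sin(q) + 2]].
At the point, J = [[-10.0000, -2.0000], [-0.5000, -5.994990]] (det J = 58.949900).
Solving J·Δ = −F gives Δ = (0.4286, -0.6432).
Then the next iterate is (p, q)₁ = (-0.5714, -2.1432).
Round to (-0.5714, -2.1432) and repeat: F = (0.918890, -1.606857), J = [[-5.7140, -2.0000], [-6.901012, -4.579701]].
Δ = (0.6002, -1.2552), so (p, q)₂ = (0.0288, -3.3984).

(0.0288, -3.3984)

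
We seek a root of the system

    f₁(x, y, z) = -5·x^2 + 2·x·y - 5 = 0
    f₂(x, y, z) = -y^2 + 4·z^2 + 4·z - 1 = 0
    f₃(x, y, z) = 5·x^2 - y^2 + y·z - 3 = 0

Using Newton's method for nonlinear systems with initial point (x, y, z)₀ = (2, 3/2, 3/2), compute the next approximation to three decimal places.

At (2, 3/2, 3/2): F = (-19.000, 11.750, 17.000).
Jacobian J = [[-10·x + 2·y, 2·x, 0], [0, -2·y, 8·z + 4], [10·x, -2·y + z, y]].
At the point, J = [[-17.000, 4.000, 0.000], [0.000, -3.000, 16.000], [20.000, -1.500, 1.500]] (det J = 948.500).
Solving J·Δ = −F gives Δ = (-0.682, 1.851, -0.387).
Then the next iterate is (x, y, z)₁ = (1.318, 3.351, 1.113).

(1.318, 3.351, 1.113)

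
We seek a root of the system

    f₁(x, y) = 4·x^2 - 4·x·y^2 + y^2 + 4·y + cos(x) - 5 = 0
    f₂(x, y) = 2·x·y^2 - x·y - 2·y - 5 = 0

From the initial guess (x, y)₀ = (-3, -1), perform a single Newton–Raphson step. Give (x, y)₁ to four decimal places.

(-2.1791, -0.2664)

At (-3, -1): F = (39.010008, -12.0000).
Jacobian J = [[8·x - 4·y^2 - sin(x), -8·x·y + 2·y + 4], [2·y^2 - y, 4·x·y - x - 2]].
At the point, J = [[-27.858880, -22.0000], [3.0000, 13.0000]] (det J = -296.165440).
Solving J·Δ = −F gives Δ = (0.8209, 0.7336).
Then the next iterate is (x, y)₁ = (-2.1791, -0.2664).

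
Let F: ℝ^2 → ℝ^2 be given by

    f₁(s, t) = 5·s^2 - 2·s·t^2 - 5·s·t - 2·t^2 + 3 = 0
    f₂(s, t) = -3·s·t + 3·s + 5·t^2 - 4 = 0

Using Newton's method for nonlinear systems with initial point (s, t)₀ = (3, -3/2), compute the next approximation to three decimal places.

(1.223, -0.816)

At (3, -3/2): F = (52.500, 29.750).
Jacobian J = [[10·s - 2·t^2 - 5·t, -4·s·t - 5·s - 4·t], [-3·t + 3, -3·s + 10·t]].
At the point, J = [[33.000, 9.000], [7.500, -24.000]] (det J = -859.500).
Solving J·Δ = −F gives Δ = (-1.777, 0.684).
Then the next iterate is (s, t)₁ = (1.223, -0.816).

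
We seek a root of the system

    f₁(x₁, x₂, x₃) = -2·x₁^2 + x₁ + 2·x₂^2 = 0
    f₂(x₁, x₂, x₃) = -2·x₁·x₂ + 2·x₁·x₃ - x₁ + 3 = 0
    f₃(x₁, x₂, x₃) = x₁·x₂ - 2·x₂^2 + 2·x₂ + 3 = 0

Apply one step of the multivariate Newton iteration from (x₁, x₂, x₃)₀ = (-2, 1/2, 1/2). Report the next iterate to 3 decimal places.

At (-2, 1/2, 1/2): F = (-9.500, 5.000, 2.500).
Jacobian J = [[-4·x₁ + 1, 4·x₂, 0], [-2·x₂ + 2·x₃ - 1, -2·x₁, 2·x₁], [x₂, x₁ - 4·x₂ + 2, 0]].
At the point, J = [[9.000, 2.000, 0.000], [-1.000, 4.000, -4.000], [0.500, -2.000, 0.000]] (det J = -76.000).
Solving J·Δ = −F gives Δ = (0.737, 1.434, 2.500).
Then the next iterate is (x₁, x₂, x₃)₁ = (-1.263, 1.934, 3.000).

(-1.263, 1.934, 3.000)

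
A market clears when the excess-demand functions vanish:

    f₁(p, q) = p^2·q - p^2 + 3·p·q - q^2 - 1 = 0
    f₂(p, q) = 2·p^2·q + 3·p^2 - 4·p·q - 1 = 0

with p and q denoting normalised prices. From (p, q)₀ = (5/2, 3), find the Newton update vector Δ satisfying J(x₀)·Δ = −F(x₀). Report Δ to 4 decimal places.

At (5/2, 3): F = (25.0000, 25.2500).
Jacobian J = [[2·p·q - 2·p + 3·q, p^2 + 3·p - 2·q], [4·p·q + 6·p - 4·q, 2·p^2 - 4·p]].
At the point, J = [[19.0000, 7.7500], [33.0000, 2.5000]] (det J = -208.2500).
Solving J·Δ = −F gives Δ = (-0.6396, -1.6579).

(-0.6396, -1.6579)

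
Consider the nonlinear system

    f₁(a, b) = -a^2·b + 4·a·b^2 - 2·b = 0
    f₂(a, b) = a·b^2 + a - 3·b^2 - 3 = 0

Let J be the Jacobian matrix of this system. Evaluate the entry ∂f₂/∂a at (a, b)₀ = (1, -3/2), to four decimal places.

3.2500

∂f₂/∂a = b^2 + 1.
At (1, -3/2) this is 3.2500.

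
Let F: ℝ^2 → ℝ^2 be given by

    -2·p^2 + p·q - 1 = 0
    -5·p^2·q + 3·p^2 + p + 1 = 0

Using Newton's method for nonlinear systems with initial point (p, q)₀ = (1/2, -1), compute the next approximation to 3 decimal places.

At (1/2, -1): F = (-2.000, 3.500).
Jacobian J = [[-4·p + q, p], [-10·p·q + 6·p + 1, -5·p^2]].
At the point, J = [[-3.000, 0.500], [9.000, -1.250]] (det J = -0.750).
Solving J·Δ = −F gives Δ = (1.000, 10.000).
Then the next iterate is (p, q)₁ = (1.500, 9.000).

(1.500, 9.000)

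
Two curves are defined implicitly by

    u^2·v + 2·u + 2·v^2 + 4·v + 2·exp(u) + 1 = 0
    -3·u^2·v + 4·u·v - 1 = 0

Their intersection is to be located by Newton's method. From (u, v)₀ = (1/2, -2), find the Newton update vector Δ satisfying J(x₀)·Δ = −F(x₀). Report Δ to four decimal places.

(-2.1101, -0.5761)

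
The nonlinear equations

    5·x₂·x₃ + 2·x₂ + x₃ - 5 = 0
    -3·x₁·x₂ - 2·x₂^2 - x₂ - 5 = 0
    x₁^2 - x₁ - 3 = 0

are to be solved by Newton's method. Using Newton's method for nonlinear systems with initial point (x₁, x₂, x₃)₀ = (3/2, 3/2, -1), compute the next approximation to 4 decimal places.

At (3/2, 3/2, -1): F = (-10.5000, -17.7500, -2.2500).
Jacobian J = [[0, 5·x₃ + 2, 5·x₂ + 1], [-3·x₂, -3·x₁ - 4·x₂ - 1, 0], [2·x₁ - 1, 0, 0]].
At the point, J = [[0.0000, -3.0000, 8.5000], [-4.5000, -11.5000, 0.0000], [2.0000, 0.0000, 0.0000]] (det J = 195.5000).
Solving J·Δ = −F gives Δ = (1.1250, -1.9837, 0.5352).
Then the next iterate is (x₁, x₂, x₃)₁ = (2.6250, -0.4837, -0.4648).

(2.6250, -0.4837, -0.4648)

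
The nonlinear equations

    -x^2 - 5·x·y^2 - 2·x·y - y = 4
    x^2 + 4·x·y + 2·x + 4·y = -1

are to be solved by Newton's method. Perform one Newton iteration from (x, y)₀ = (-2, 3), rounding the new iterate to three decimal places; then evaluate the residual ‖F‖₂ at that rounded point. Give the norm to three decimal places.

At (-2, 3): F = (91.000, -11.000).
Jacobian J = [[-2·x - 5·y^2 - 2·y, -10·x·y - 2·x - 1], [2·x + 4·y + 2, 4·x + 4]].
At the point, J = [[-47.000, 63.000], [10.000, -4.000]] (det J = -442.000).
Solving J·Δ = −F gives Δ = (0.744, -0.889).
Then the next iterate is (x, y)₁ = (-1.256, 2.111).
Re-evaluating at (-1.256, 2.111): F = (25.59999, -2.09613), so ‖F‖₂ = 25.686.

25.686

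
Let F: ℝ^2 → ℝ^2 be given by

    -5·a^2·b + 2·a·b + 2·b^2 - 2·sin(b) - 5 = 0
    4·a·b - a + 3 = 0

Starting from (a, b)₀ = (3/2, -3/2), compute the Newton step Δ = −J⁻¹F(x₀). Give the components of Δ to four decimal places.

(1.5201, 3.0234)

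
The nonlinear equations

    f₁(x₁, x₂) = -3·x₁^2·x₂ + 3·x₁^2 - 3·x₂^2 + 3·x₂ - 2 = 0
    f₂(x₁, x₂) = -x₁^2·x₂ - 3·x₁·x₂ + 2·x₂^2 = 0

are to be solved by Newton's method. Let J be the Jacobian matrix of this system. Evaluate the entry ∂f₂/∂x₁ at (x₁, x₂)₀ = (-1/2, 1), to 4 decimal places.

-2.0000

∂f₂/∂x₁ = -2·x₁·x₂ - 3·x₂.
At (-1/2, 1) this is -2.0000.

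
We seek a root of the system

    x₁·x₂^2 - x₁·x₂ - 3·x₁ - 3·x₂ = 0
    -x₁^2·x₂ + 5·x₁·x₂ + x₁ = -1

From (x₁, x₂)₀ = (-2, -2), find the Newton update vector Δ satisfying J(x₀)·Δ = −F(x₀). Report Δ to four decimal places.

At (-2, -2): F = (0.0000, 27.0000).
Jacobian J = [[x₂^2 - x₂ - 3, 2·x₁·x₂ - x₁ - 3], [-2·x₁·x₂ + 5·x₂ + 1, -x₁^2 + 5·x₁]].
At the point, J = [[3.0000, 7.0000], [-17.0000, -14.0000]] (det J = 77.0000).
Solving J·Δ = −F gives Δ = (2.4545, -1.0519).

(2.4545, -1.0519)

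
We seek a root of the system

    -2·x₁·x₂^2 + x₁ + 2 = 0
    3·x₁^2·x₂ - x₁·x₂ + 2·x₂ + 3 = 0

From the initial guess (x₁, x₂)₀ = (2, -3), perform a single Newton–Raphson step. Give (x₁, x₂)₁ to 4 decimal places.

At (2, -3): F = (-32.0000, -33.0000).
Jacobian J = [[-2·x₂^2 + 1, -4·x₁·x₂], [6·x₁·x₂ - x₂, 3·x₁^2 - x₁ + 2]].
At the point, J = [[-17.0000, 24.0000], [-33.0000, 12.0000]] (det J = 588.0000).
Solving J·Δ = −F gives Δ = (-0.6939, 0.8418).
Then the next iterate is (x₁, x₂)₁ = (1.3061, -2.1582).

(1.3061, -2.1582)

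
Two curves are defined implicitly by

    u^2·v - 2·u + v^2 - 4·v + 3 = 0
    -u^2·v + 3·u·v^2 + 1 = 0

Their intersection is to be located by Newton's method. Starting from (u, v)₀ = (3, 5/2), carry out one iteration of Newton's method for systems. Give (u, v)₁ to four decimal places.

At (3, 5/2): F = (15.7500, 34.7500).
Jacobian J = [[2·u·v - 2, u^2 + 2·v - 4], [-2·u·v + 3·v^2, -u^2 + 6·u·v]].
At the point, J = [[13.0000, 10.0000], [3.7500, 36.0000]] (det J = 430.5000).
Solving J·Δ = −F gives Δ = (-0.5099, -0.9122).
Then the next iterate is (u, v)₁ = (2.4901, 1.5878).

(2.4901, 1.5878)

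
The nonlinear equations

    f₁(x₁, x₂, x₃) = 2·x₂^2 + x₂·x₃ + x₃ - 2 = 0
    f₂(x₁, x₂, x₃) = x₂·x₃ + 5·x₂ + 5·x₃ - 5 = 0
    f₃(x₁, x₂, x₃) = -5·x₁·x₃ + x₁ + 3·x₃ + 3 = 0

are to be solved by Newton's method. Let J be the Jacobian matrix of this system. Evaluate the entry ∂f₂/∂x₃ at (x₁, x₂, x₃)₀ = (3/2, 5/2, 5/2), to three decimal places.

7.500

∂f₂/∂x₃ = x₂ + 5.
At (3/2, 5/2, 5/2) this is 7.500.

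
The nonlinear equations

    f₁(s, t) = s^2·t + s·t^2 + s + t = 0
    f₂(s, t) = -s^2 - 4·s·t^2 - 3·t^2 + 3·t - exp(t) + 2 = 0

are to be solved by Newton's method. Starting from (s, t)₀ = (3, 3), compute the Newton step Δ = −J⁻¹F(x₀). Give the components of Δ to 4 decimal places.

(-1.1736, -0.9693)

At (3, 3): F = (60.0000, -153.085537).
Jacobian J = [[2·s·t + t^2 + 1, s^2 + 2·s·t + 1], [-2·s - 4·t^2, -8·s·t - 6·t - exp(t) + 3]].
At the point, J = [[28.0000, 28.0000], [-42.0000, -107.085537]] (det J = -1822.395034).
Solving J·Δ = −F gives Δ = (-1.1736, -0.9693).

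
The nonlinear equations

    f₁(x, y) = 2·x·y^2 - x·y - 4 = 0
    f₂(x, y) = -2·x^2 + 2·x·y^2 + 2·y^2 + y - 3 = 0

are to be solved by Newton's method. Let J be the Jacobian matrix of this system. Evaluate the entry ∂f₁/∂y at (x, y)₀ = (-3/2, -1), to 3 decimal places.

∂f₁/∂y = 4·x·y - x.
At (-3/2, -1) this is 7.500.

7.500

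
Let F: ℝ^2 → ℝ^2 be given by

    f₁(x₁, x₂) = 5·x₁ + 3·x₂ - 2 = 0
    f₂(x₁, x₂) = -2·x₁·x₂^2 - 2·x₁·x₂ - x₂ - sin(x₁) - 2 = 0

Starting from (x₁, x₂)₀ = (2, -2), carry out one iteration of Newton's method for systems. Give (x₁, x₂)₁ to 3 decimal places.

At (2, -2): F = (2.000, -8.90930).
Jacobian J = [[5, 3], [-2·x₂^2 - 2·x₂ - cos(x₁), -4·x₁·x₂ - 2·x₁ - 1]].
At the point, J = [[5.000, 3.000], [-3.58385, 11.000]] (det J = 65.75156).
Solving J·Δ = −F gives Δ = (-0.741, 0.568).
Then the next iterate is (x₁, x₂)₁ = (1.259, -1.432).

(1.259, -1.432)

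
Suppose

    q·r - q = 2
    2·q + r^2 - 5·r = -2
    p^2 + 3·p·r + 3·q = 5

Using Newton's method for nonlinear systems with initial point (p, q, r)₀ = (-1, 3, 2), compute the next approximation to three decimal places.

(0.000, 2.000, 2.000)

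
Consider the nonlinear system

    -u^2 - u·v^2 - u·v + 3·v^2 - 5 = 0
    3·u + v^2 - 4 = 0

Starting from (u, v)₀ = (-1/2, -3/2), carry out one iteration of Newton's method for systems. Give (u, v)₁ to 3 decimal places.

(0.803, -1.280)

At (-1/2, -3/2): F = (1.875, -3.250).
Jacobian J = [[-2·u - v^2 - v, -2·u·v - u + 6·v], [3, 2·v]].
At the point, J = [[0.250, -10.000], [3.000, -3.000]] (det J = 29.250).
Solving J·Δ = −F gives Δ = (1.303, 0.220).
Then the next iterate is (u, v)₁ = (0.803, -1.280).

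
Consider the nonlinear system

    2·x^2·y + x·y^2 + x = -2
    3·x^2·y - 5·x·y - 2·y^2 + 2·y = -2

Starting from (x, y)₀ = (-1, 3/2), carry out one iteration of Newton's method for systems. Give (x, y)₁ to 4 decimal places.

At (-1, 3/2): F = (1.7500, 12.5000).
Jacobian J = [[4·x·y + y^2 + 1, 2·x^2 + 2·x·y], [6·x·y - 5·y, 3·x^2 - 5·x - 4·y + 2]].
At the point, J = [[-2.7500, -1.0000], [-16.5000, 4.0000]] (det J = -27.5000).
Solving J·Δ = −F gives Δ = (0.7091, -0.2000).
Then the next iterate is (x, y)₁ = (-0.2909, 1.3000).

(-0.2909, 1.3000)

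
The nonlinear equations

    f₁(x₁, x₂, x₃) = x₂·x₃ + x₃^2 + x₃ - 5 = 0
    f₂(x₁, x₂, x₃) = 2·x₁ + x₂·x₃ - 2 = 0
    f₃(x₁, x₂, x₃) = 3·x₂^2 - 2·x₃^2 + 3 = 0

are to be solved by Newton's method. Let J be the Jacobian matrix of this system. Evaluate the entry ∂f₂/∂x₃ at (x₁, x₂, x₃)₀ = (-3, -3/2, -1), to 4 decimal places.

∂f₂/∂x₃ = x₂.
At (-3, -3/2, -1) this is -1.5000.

-1.5000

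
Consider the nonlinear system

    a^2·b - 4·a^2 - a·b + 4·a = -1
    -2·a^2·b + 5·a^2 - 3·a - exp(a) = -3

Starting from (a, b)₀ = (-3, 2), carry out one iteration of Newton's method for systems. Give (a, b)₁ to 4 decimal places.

At (-3, 2): F = (-23.0000, 20.950213).
Jacobian J = [[2·a·b - 8·a - b + 4, a^2 - a], [-4·a·b + 10·a - exp(a) - 3, -2·a^2]].
At the point, J = [[14.0000, 12.0000], [-9.049787, -18.0000]] (det J = -143.402555).
Solving J·Δ = −F gives Δ = (1.1339, 0.5938).
Then the next iterate is (a, b)₁ = (-1.8661, 2.5938).

(-1.8661, 2.5938)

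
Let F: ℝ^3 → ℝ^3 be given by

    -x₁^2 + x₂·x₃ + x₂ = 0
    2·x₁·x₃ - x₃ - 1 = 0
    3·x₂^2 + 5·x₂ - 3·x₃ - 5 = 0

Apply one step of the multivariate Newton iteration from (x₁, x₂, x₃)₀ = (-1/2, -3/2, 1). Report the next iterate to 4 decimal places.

At (-1/2, -3/2, 1): F = (-3.2500, -3.0000, -8.7500).
Jacobian J = [[-2·x₁, x₃ + 1, x₂], [2·x₃, 0, 2·x₁ - 1], [0, 6·x₂ + 5, -3]].
At the point, J = [[1.0000, 2.0000, -1.5000], [2.0000, 0.0000, -2.0000], [0.0000, -4.0000, -3.0000]] (det J = 16.0000).
Solving J·Δ = −F gives Δ = (-1.5625, 0.1094, -3.0625).
Then the next iterate is (x₁, x₂, x₃)₁ = (-2.0625, -1.3906, -2.0625).

(-2.0625, -1.3906, -2.0625)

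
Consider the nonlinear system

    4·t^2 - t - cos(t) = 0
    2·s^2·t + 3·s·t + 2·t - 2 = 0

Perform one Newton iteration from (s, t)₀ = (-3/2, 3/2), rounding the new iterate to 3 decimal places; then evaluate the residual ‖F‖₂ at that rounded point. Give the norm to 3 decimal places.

1.590

At (-3/2, 3/2): F = (7.42926, 1.000).
Jacobian J = [[0, 8·t + sin(t) - 1], [4·s·t + 3·t, 2·s^2 + 3·s + 2]].
At the point, J = [[0.000, 11.99749], [-4.500, 2.000]] (det J = 53.98873).
Solving J·Δ = −F gives Δ = (-0.053, -0.619).
Then the next iterate is (s, t)₁ = (-1.553, 0.881).
Re-evaluating at (-1.553, 0.881): F = (1.58726, -0.09297), so ‖F‖₂ = 1.590.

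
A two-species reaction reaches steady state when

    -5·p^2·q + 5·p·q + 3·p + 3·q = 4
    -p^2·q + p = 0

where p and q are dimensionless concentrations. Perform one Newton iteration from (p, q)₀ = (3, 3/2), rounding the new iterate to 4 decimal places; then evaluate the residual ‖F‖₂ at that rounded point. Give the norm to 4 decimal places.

At (3, 3/2): F = (-35.5000, -10.5000).
Jacobian J = [[-10·p·q + 5·q + 3, -5·p^2 + 5·p + 3], [-2·p·q + 1, -p^2]].
At the point, J = [[-34.5000, -27.0000], [-8.0000, -9.0000]] (det J = 94.5000).
Solving J·Δ = −F gives Δ = (-0.3810, -0.8280).
Then the next iterate is (p, q)₁ = (2.6190, 0.6720).
Re-evaluating at (2.6190, 0.6720): F = (-8.373941, -1.990356), so ‖F‖₂ = 8.6072.

8.6072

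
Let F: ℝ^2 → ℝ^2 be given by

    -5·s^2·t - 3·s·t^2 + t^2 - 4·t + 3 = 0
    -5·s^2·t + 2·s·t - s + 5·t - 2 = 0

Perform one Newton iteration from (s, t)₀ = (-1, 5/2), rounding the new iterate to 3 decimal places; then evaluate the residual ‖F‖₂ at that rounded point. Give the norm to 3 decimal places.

At (-1, 5/2): F = (5.500, -6.000).
Jacobian J = [[-10·s·t - 3·t^2, -5·s^2 - 6·s·t + 2·t - 4], [-10·s·t + 2·t - 1, -5·s^2 + 2·s + 5]].
At the point, J = [[6.250, 11.000], [29.000, -2.000]] (det J = -331.500).
Solving J·Δ = −F gives Δ = (0.166, -0.594).
Then the next iterate is (s, t)₁ = (-0.834, 1.906).
Re-evaluating at (-0.834, 1.906): F = (1.46954, -1.44386), so ‖F‖₂ = 2.060.

2.060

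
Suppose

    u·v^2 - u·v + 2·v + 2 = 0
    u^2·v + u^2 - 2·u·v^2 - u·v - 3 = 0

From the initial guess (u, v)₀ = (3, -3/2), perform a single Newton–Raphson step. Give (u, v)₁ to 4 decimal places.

(0.3000, -1.4875)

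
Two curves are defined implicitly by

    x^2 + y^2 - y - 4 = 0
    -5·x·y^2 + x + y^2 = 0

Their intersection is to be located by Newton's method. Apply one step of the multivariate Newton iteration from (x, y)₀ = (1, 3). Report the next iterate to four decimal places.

At (1, 3): F = (3.0000, -35.0000).
Jacobian J = [[2·x, 2·y - 1], [-5·y^2 + 1, -10·x·y + 2·y]].
At the point, J = [[2.0000, 5.0000], [-44.0000, -24.0000]] (det J = 172.0000).
Solving J·Δ = −F gives Δ = (-0.5988, -0.3605).
Then the next iterate is (x, y)₁ = (0.4012, 2.6395).

(0.4012, 2.6395)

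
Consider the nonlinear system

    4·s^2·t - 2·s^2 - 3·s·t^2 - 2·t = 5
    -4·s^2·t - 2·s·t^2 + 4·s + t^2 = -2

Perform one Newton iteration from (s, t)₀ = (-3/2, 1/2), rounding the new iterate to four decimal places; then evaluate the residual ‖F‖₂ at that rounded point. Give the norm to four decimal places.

At (-3/2, 1/2): F = (-4.8750, -7.5000).
Jacobian J = [[8·s·t - 4·s - 3·t^2, 4·s^2 - 6·s·t - 2], [-8·s·t - 2·t^2 + 4, -4·s^2 - 4·s·t + 2·t]].
At the point, J = [[-0.7500, 11.5000], [9.5000, -5.0000]] (det J = -105.5000).
Solving J·Δ = −F gives Δ = (1.0486, 0.4923).
Then the next iterate is (s, t)₁ = (-0.4514, 0.9923).
Re-evaluating at (-0.4514, 0.9923): F = (-5.249926, 1.259238), so ‖F‖₂ = 5.3988.

5.3988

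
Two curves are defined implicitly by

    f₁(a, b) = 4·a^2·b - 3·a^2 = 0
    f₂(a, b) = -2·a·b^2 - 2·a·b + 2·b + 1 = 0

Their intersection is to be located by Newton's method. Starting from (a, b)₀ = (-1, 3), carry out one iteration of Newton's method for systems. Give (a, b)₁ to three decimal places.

(-0.896, 1.219)

At (-1, 3): F = (9.000, 31.000).
Jacobian J = [[8·a·b - 6·a, 4·a^2], [-2·b^2 - 2·b, -4·a·b - 2·a + 2]].
At the point, J = [[-18.000, 4.000], [-24.000, 16.000]] (det J = -192.000).
Solving J·Δ = −F gives Δ = (0.104, -1.781).
Then the next iterate is (a, b)₁ = (-0.896, 1.219).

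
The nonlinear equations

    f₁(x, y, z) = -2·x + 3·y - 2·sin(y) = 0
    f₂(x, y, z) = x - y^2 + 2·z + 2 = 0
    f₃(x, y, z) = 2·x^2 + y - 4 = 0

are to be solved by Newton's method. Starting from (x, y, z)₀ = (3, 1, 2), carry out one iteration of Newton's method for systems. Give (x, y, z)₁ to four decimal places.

At (3, 1, 2): F = (-4.682942, 8.0000, 15.0000).
Jacobian J = [[-2, -2·cos(y) + 3, 0], [1, -2·y, 2], [4·x, 1, 0]].
At the point, J = [[-2.0000, 1.919395, 0.0000], [1.0000, -2.0000, 2.0000], [12.0000, 1.0000, 0.0000]] (det J = 50.065489).
Solving J·Δ = −F gives Δ = (-1.3372, 1.0464, -2.2850).
Then the next iterate is (x, y, z)₁ = (1.6628, 2.0464, -0.2850).

(1.6628, 2.0464, -0.2850)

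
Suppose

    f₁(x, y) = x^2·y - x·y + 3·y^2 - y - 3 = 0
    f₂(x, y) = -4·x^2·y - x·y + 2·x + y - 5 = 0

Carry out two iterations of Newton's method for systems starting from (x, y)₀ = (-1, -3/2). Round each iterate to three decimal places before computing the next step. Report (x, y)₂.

(-1.394, -1.460)

At (-1, -3/2): F = (2.250, -4.000).
Jacobian J = [[2·x·y - y, x^2 - x + 6·y - 1], [-8·x·y - y + 2, -4·x^2 - x + 1]].
At the point, J = [[4.500, -8.000], [-8.500, -2.000]] (det J = -77.000).
Solving J·Δ = −F gives Δ = (-0.474, 0.015).
Then the next iterate is (x, y)₁ = (-1.474, -1.485).
Round to (-1.474, -1.485) and repeat: F = (-0.31464, 1.28381), J = [[5.86278, -6.26332], [-14.02612, -6.21670]].
Δ = (0.080, 0.025), so (x, y)₂ = (-1.394, -1.460).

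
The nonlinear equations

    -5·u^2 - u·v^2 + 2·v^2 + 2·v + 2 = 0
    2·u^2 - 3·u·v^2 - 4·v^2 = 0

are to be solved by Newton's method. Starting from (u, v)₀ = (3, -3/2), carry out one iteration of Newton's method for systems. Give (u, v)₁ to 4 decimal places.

At (3, -3/2): F = (-48.2500, -11.2500).
Jacobian J = [[-10·u - v^2, -2·u·v + 4·v + 2], [4·u - 3·v^2, -6·u·v - 8·v]].
At the point, J = [[-32.2500, 5.0000], [5.2500, 39.0000]] (det J = -1284.0000).
Solving J·Δ = −F gives Δ = (-1.4217, 0.4798).
Then the next iterate is (u, v)₁ = (1.5783, -1.0202).

(1.5783, -1.0202)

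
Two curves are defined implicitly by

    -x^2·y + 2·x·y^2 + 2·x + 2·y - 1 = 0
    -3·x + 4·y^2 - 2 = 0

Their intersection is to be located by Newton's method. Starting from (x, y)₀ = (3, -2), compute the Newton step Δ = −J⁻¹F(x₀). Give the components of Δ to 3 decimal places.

At (3, -2): F = (43.000, 5.000).
Jacobian J = [[-2·x·y + 2·y^2 + 2, -x^2 + 4·x·y + 2], [-3, 8·y]].
At the point, J = [[22.000, -31.000], [-3.000, -16.000]] (det J = -445.000).
Solving J·Δ = −F gives Δ = (-1.198, 0.537).

(-1.198, 0.537)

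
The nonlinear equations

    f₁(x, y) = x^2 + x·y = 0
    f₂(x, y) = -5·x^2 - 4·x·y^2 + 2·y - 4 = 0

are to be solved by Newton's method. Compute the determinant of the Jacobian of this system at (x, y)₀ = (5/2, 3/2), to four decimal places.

-97.0000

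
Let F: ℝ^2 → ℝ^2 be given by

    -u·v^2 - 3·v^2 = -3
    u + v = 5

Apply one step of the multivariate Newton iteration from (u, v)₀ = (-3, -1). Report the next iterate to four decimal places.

(0.0000, 5.0000)

At (-3, -1): F = (3.0000, -9.0000).
Jacobian J = [[-v^2, -2·u·v - 6·v], [1, 1]].
At the point, J = [[-1.0000, 0.0000], [1.0000, 1.0000]] (det J = -1.0000).
Solving J·Δ = −F gives Δ = (3.0000, 6.0000).
Then the next iterate is (u, v)₁ = (0.0000, 5.0000).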